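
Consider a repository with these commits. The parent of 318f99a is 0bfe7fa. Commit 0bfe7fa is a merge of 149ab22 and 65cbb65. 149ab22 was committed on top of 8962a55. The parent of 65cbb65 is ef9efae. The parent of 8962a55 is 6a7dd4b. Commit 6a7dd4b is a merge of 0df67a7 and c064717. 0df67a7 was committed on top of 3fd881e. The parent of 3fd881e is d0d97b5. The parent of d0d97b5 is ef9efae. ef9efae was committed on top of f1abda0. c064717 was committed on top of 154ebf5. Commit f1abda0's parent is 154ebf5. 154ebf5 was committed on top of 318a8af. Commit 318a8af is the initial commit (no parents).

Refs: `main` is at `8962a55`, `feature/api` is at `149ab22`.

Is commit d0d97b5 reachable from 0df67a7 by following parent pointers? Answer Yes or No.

Yes

Ancestors of 0df67a7 (commits reachable by following parents): {0df67a7, 154ebf5, 318a8af, 3fd881e, d0d97b5, ef9efae, f1abda0}.
d0d97b5 is in that set, so it is an ancestor of 0df67a7.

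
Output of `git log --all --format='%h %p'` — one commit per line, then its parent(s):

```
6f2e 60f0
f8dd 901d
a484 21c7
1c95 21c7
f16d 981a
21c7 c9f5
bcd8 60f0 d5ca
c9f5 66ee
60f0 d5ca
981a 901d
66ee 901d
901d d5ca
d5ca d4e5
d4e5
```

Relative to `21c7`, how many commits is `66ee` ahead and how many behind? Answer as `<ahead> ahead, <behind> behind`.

0 ahead, 2 behind

Reachable from 66ee: {66ee, 901d, d4e5, d5ca}.
Reachable from 21c7: {21c7, 66ee, 901d, c9f5, d4e5, d5ca}.
Only in 66ee's history (ahead): {} — 0.
Only in 21c7's history (behind): {21c7, c9f5} — 2.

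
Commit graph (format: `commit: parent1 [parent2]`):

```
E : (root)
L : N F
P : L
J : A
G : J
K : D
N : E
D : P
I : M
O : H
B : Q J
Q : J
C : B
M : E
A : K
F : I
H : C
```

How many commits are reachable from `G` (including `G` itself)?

12

Walking parent pointers from G: reachable set = {A, D, E, F, G, I, J, K, L, M, N, P}.
That is 12 commits.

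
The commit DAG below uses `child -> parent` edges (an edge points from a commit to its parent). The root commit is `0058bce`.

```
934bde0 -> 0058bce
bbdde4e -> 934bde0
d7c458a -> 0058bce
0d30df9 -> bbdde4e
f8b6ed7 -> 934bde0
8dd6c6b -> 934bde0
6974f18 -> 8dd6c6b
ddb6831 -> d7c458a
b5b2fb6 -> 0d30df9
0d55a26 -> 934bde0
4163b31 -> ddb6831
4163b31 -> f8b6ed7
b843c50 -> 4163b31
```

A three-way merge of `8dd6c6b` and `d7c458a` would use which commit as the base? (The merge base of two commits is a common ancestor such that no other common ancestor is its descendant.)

Ancestors of 8dd6c6b: {0058bce, 8dd6c6b, 934bde0}.
Ancestors of d7c458a: {0058bce, d7c458a}.
Common ancestors: {0058bce}.
The only common ancestor is 0058bce, so it is the merge base.

0058bce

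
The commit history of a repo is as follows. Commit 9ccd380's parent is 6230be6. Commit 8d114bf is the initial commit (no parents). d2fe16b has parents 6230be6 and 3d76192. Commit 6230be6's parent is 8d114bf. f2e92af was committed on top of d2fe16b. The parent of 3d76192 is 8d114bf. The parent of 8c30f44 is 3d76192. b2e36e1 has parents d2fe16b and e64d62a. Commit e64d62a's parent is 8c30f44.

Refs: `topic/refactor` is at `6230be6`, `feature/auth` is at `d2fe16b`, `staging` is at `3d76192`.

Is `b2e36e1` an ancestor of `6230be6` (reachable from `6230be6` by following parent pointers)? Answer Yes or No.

No

Ancestors of 6230be6: {6230be6, 8d114bf}.
b2e36e1 is not in that set, so it is not an ancestor of 6230be6.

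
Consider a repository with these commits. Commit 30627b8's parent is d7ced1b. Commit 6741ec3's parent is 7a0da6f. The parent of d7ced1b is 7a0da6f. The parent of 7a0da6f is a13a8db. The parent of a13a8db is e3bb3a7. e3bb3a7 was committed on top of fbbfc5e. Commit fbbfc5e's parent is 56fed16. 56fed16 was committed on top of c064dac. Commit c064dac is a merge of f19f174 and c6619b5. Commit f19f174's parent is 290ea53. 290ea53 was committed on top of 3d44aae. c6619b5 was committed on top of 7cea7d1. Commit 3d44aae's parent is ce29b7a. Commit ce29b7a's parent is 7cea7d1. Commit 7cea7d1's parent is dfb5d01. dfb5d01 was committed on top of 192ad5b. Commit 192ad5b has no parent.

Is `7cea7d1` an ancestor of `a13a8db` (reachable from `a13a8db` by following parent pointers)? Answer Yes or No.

Yes

Ancestors of a13a8db (commits reachable by following parents): {192ad5b, 290ea53, 3d44aae, 56fed16, 7cea7d1, a13a8db, c064dac, c6619b5, ce29b7a, dfb5d01, e3bb3a7, f19f174, fbbfc5e}.
7cea7d1 is in that set, so it is an ancestor of a13a8db.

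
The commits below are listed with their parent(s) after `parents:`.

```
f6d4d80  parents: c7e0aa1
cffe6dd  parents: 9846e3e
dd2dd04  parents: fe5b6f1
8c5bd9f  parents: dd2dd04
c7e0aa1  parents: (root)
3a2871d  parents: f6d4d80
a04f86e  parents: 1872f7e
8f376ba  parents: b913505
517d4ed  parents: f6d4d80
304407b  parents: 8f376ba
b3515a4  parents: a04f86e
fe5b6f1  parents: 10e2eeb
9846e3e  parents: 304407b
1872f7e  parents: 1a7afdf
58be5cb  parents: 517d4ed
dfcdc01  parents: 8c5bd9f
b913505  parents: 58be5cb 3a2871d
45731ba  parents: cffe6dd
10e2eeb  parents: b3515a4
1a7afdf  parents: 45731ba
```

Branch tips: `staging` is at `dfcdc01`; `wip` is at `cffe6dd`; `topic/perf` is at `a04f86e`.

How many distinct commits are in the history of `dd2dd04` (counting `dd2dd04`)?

18

Walking parent pointers from dd2dd04: reachable set = {10e2eeb, 1872f7e, 1a7afdf, 304407b, 3a2871d, 45731ba, 517d4ed, 58be5cb, 8f376ba, 9846e3e, a04f86e, b3515a4, b913505, c7e0aa1, cffe6dd, dd2dd04, f6d4d80, fe5b6f1}.
That is 18 commits.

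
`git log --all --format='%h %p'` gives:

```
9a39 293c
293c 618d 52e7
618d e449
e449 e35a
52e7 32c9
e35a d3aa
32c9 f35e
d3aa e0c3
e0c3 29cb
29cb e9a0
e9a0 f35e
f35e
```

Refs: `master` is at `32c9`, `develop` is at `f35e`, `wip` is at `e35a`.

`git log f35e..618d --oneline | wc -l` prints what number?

Reachable from 618d: {29cb, 618d, d3aa, e0c3, e35a, e449, e9a0, f35e}.
Reachable from f35e: {f35e}.
In 618d's history but not f35e's: {29cb, 618d, d3aa, e0c3, e35a, e449, e9a0} — 7 commits.

7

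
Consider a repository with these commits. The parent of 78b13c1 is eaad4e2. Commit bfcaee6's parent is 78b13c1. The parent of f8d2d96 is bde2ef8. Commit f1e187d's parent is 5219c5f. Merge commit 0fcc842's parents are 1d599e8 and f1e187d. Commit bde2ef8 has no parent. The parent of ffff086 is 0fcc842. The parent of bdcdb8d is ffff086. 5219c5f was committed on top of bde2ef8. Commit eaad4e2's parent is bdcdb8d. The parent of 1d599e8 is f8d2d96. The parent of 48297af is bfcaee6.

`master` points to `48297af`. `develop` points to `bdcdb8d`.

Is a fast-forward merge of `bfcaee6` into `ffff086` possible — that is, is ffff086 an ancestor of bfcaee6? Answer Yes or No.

A fast-forward from ffff086 to bfcaee6 is possible iff ffff086 is an ancestor of bfcaee6.
Ancestors of bfcaee6: {0fcc842, 1d599e8, 5219c5f, 78b13c1, bdcdb8d, bde2ef8, bfcaee6, eaad4e2, f1e187d, f8d2d96, ffff086}.
ffff086 is among them, so fast-forward is possible.

Yes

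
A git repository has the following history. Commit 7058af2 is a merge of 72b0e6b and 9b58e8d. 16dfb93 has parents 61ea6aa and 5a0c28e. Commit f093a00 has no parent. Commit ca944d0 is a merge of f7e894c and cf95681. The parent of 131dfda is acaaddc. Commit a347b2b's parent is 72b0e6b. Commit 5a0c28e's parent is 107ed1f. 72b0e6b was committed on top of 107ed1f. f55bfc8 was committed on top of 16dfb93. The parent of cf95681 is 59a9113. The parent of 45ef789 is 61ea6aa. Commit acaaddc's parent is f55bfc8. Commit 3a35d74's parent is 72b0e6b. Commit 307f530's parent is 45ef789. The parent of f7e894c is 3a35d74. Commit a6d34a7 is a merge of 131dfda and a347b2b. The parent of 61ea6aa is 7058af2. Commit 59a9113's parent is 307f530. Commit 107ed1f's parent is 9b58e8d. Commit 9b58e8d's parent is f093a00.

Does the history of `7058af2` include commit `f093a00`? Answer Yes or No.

Yes

Ancestors of 7058af2 (commits reachable by following parents): {107ed1f, 7058af2, 72b0e6b, 9b58e8d, f093a00}.
f093a00 is in that set, so it is an ancestor of 7058af2.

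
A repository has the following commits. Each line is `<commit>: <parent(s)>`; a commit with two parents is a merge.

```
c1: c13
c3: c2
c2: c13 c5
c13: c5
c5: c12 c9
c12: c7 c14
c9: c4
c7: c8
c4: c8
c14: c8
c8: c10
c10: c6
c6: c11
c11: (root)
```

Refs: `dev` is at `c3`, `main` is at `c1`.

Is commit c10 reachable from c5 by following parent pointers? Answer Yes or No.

Yes

Ancestors of c5 (commits reachable by following parents): {c10, c11, c12, c14, c4, c5, c6, c7, c8, c9}.
c10 is in that set, so it is an ancestor of c5.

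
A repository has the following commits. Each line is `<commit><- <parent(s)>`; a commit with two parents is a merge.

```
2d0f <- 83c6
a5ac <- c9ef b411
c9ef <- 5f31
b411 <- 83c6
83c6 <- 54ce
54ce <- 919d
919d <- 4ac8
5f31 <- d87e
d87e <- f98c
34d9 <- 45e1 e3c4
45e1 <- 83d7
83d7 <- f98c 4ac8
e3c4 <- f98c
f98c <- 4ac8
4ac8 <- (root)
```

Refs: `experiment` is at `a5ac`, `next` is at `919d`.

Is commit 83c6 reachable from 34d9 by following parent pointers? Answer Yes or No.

No

Ancestors of 34d9: {34d9, 45e1, 4ac8, 83d7, e3c4, f98c}.
83c6 is not in that set, so it is not an ancestor of 34d9.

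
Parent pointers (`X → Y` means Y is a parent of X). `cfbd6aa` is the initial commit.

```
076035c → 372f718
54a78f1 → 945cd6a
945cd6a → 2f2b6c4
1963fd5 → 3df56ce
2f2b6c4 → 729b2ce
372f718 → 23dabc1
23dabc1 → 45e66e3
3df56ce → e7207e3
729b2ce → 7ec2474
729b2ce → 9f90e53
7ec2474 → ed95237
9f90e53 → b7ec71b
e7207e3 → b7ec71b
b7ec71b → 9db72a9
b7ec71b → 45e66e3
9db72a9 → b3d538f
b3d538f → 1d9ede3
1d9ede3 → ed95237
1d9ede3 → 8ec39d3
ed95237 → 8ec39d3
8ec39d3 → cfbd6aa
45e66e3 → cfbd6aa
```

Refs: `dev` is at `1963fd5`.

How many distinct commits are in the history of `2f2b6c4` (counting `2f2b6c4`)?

Walking parent pointers from 2f2b6c4: reachable set = {1d9ede3, 2f2b6c4, 45e66e3, 729b2ce, 7ec2474, 8ec39d3, 9db72a9, 9f90e53, b3d538f, b7ec71b, cfbd6aa, ed95237}.
That is 12 commits.

12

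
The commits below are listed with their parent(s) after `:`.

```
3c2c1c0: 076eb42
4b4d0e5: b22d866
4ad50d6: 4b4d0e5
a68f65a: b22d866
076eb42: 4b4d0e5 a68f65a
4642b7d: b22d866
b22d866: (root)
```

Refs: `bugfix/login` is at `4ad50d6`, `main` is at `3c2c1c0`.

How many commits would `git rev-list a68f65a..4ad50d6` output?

Reachable from 4ad50d6: {4ad50d6, 4b4d0e5, b22d866}.
Reachable from a68f65a: {a68f65a, b22d866}.
In 4ad50d6's history but not a68f65a's: {4ad50d6, 4b4d0e5} — 2 commits.

2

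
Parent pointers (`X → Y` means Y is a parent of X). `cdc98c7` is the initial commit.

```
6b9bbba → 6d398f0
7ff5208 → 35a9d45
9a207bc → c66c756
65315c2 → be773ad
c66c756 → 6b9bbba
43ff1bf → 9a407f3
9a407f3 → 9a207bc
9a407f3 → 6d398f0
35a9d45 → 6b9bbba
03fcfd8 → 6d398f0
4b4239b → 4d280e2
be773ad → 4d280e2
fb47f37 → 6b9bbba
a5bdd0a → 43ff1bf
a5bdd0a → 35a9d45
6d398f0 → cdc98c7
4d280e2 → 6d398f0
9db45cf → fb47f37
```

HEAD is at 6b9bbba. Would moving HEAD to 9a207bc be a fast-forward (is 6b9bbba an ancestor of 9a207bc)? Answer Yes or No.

A fast-forward from 6b9bbba to 9a207bc is possible iff 6b9bbba is an ancestor of 9a207bc.
Ancestors of 9a207bc: {6b9bbba, 6d398f0, 9a207bc, c66c756, cdc98c7}.
6b9bbba is among them, so fast-forward is possible.

Yes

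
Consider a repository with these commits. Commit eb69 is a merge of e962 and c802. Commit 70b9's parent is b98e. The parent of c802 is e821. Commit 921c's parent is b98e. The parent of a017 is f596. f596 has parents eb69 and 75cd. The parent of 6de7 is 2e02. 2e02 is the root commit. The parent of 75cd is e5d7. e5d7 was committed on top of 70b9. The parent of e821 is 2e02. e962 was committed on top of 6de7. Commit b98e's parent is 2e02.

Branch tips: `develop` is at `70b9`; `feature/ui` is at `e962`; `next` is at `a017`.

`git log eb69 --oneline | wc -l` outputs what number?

6

Walking parent pointers from eb69: reachable set = {2e02, 6de7, c802, e821, e962, eb69}.
That is 6 commits.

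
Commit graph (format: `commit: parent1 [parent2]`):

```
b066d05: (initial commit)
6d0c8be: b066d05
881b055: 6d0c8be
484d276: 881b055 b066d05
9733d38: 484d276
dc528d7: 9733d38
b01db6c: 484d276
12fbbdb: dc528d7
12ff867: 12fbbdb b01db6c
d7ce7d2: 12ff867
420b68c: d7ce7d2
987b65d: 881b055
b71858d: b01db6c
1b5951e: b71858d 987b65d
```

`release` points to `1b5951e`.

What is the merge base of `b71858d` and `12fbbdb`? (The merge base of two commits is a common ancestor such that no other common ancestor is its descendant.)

484d276

Ancestors of b71858d: {484d276, 6d0c8be, 881b055, b01db6c, b066d05, b71858d}.
Ancestors of 12fbbdb: {12fbbdb, 484d276, 6d0c8be, 881b055, 9733d38, b066d05, dc528d7}.
Common ancestors: {484d276, 6d0c8be, 881b055, b066d05}.
Among these, 484d276 is not an ancestor of any other common ancestor — it is the merge base.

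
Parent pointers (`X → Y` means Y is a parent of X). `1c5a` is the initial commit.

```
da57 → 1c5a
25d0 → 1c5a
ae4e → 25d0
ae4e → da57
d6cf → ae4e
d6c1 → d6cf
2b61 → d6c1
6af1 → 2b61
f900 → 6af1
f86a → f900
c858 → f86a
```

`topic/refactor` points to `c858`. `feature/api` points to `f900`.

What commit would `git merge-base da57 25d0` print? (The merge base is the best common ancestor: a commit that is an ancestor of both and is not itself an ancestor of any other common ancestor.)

1c5a

Ancestors of da57: {1c5a, da57}.
Ancestors of 25d0: {1c5a, 25d0}.
Common ancestors: {1c5a}.
The only common ancestor is 1c5a, so it is the merge base.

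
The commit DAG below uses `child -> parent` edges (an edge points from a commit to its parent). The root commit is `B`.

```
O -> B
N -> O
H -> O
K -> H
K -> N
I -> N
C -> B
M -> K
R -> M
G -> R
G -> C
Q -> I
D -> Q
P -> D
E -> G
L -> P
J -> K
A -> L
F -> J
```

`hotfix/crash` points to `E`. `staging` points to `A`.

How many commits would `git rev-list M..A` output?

Reachable from A: {A, B, D, I, L, N, O, P, Q}.
Reachable from M: {B, H, K, M, N, O}.
In A's history but not M's: {A, D, I, L, P, Q} — 6 commits.

6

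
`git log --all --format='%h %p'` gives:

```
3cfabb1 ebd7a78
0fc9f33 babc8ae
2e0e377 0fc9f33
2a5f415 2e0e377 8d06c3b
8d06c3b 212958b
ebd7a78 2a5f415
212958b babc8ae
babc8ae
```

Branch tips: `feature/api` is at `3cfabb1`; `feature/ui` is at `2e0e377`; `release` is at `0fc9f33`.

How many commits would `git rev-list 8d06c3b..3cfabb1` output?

5

Reachable from 3cfabb1: {0fc9f33, 212958b, 2a5f415, 2e0e377, 3cfabb1, 8d06c3b, babc8ae, ebd7a78}.
Reachable from 8d06c3b: {212958b, 8d06c3b, babc8ae}.
In 3cfabb1's history but not 8d06c3b's: {0fc9f33, 2a5f415, 2e0e377, 3cfabb1, ebd7a78} — 5 commits.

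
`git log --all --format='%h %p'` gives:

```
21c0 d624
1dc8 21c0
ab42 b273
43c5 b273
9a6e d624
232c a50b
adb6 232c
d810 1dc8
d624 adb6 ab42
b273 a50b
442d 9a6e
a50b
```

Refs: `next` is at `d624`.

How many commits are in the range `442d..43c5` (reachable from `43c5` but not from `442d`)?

1

Reachable from 43c5: {43c5, a50b, b273}.
Reachable from 442d: {232c, 442d, 9a6e, a50b, ab42, adb6, b273, d624}.
In 43c5's history but not 442d's: {43c5} — 1 commit.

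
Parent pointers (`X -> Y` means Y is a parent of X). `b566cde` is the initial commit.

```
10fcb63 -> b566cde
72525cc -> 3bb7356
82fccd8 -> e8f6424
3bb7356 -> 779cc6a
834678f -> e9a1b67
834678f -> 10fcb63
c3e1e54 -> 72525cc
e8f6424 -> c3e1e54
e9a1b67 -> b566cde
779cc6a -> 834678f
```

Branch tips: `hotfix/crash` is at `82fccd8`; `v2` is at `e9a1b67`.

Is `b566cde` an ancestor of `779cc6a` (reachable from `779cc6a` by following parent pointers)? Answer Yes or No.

Ancestors of 779cc6a (commits reachable by following parents): {10fcb63, 779cc6a, 834678f, b566cde, e9a1b67}.
b566cde is in that set, so it is an ancestor of 779cc6a.

Yes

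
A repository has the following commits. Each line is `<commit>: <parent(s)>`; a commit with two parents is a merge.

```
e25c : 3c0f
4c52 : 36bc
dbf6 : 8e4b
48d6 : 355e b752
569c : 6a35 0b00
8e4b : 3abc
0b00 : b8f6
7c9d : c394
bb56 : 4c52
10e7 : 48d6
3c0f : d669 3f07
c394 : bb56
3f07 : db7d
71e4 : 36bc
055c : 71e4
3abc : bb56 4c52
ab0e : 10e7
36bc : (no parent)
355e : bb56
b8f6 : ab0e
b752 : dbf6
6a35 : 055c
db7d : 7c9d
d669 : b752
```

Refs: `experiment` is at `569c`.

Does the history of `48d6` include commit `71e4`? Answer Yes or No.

Ancestors of 48d6: {355e, 36bc, 3abc, 48d6, 4c52, 8e4b, b752, bb56, dbf6}.
71e4 is not in that set, so it is not an ancestor of 48d6.

No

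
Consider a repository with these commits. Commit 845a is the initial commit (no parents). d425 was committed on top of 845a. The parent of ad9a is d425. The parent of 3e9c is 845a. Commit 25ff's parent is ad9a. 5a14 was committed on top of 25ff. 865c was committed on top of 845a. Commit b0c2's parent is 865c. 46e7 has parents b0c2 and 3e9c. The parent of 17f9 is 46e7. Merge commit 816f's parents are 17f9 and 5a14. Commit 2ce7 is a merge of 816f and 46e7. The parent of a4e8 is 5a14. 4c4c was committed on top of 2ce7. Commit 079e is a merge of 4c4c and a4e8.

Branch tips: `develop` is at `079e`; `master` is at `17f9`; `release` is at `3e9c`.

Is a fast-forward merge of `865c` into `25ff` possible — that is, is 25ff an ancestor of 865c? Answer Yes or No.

A fast-forward from 25ff to 865c is possible iff 25ff is an ancestor of 865c.
Ancestors of 865c: {845a, 865c}.
25ff is not among them, so fast-forward is not possible.

No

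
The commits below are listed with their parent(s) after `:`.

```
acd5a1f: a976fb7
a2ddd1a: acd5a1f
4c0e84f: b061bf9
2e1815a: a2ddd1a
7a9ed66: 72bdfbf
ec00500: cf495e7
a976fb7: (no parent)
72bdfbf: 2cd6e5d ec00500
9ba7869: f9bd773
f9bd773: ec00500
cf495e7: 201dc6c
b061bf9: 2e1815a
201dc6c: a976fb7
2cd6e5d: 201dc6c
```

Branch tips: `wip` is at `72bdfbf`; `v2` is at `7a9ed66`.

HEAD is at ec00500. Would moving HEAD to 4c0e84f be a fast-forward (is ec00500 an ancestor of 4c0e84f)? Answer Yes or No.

A fast-forward from ec00500 to 4c0e84f is possible iff ec00500 is an ancestor of 4c0e84f.
Ancestors of 4c0e84f: {2e1815a, 4c0e84f, a2ddd1a, a976fb7, acd5a1f, b061bf9}.
ec00500 is not among them, so fast-forward is not possible.

No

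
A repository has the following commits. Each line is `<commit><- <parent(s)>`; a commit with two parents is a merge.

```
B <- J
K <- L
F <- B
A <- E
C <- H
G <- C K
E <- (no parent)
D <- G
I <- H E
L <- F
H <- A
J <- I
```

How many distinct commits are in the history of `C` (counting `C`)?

Walking parent pointers from C: reachable set = {A, C, E, H}.
That is 4 commits.

4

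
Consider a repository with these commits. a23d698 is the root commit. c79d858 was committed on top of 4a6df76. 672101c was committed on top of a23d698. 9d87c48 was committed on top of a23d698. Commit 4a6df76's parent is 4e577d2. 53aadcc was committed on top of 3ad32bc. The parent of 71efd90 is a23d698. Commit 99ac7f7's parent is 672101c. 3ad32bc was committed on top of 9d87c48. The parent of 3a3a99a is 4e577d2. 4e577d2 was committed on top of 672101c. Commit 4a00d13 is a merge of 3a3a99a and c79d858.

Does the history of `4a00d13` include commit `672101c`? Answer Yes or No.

Yes

Ancestors of 4a00d13 (commits reachable by following parents): {3a3a99a, 4a00d13, 4a6df76, 4e577d2, 672101c, a23d698, c79d858}.
672101c is in that set, so it is an ancestor of 4a00d13.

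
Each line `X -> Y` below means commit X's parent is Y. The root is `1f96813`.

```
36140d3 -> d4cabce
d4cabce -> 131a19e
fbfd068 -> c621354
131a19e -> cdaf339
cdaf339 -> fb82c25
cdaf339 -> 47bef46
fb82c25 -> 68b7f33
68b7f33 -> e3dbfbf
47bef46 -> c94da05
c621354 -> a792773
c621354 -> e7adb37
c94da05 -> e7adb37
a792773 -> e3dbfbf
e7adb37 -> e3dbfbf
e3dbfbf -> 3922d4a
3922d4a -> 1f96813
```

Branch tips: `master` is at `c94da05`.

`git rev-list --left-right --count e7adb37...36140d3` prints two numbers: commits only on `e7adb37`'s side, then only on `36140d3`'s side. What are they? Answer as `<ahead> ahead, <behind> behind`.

0 ahead, 8 behind

Reachable from e7adb37: {1f96813, 3922d4a, e3dbfbf, e7adb37}.
Reachable from 36140d3: {131a19e, 1f96813, 36140d3, 3922d4a, 47bef46, 68b7f33, c94da05, cdaf339, d4cabce, e3dbfbf, e7adb37, fb82c25}.
Only in e7adb37's history (ahead): {} — 0.
Only in 36140d3's history (behind): {131a19e, 36140d3, 47bef46, 68b7f33, c94da05, cdaf339, d4cabce, fb82c25} — 8.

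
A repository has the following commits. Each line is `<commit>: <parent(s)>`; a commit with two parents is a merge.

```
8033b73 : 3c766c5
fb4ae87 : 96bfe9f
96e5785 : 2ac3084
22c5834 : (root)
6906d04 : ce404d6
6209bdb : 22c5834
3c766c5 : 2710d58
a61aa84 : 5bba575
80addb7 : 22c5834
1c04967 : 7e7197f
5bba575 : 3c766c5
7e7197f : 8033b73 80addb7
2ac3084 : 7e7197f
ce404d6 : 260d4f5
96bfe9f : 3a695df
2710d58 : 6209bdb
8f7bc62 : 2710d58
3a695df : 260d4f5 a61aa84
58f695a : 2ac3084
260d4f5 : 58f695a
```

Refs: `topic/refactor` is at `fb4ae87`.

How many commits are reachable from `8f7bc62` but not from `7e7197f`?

1

Reachable from 8f7bc62: {22c5834, 2710d58, 6209bdb, 8f7bc62}.
Reachable from 7e7197f: {22c5834, 2710d58, 3c766c5, 6209bdb, 7e7197f, 8033b73, 80addb7}.
In 8f7bc62's history but not 7e7197f's: {8f7bc62} — 1 commit.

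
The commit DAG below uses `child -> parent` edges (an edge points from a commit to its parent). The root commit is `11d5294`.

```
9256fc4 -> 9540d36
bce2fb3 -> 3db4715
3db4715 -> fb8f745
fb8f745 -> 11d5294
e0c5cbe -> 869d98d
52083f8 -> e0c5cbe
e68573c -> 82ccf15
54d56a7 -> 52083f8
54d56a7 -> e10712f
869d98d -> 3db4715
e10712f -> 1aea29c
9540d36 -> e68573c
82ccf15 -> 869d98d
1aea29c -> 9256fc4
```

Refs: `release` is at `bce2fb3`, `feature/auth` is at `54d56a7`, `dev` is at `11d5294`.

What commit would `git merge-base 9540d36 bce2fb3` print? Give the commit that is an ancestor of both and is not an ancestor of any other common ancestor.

Ancestors of 9540d36: {11d5294, 3db4715, 82ccf15, 869d98d, 9540d36, e68573c, fb8f745}.
Ancestors of bce2fb3: {11d5294, 3db4715, bce2fb3, fb8f745}.
Common ancestors: {11d5294, 3db4715, fb8f745}.
Among these, 3db4715 is not an ancestor of any other common ancestor — it is the merge base.

3db4715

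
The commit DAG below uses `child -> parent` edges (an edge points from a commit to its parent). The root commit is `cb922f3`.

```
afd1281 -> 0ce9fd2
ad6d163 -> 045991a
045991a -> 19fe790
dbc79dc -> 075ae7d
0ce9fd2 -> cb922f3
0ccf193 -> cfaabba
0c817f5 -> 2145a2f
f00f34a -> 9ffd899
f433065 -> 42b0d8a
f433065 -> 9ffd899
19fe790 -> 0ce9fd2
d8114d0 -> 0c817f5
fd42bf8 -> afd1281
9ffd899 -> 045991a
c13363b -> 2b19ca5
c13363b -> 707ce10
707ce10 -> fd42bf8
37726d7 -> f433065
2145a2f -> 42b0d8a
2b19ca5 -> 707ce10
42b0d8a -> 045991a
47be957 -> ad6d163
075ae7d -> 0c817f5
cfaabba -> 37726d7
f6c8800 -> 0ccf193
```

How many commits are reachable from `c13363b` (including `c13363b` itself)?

7

Walking parent pointers from c13363b: reachable set = {0ce9fd2, 2b19ca5, 707ce10, afd1281, c13363b, cb922f3, fd42bf8}.
That is 7 commits.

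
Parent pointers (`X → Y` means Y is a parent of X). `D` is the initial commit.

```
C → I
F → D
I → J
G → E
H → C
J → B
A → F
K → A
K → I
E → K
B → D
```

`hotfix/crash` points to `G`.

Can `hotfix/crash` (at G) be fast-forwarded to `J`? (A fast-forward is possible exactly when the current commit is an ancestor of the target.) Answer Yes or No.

A fast-forward from G to J is possible iff G is an ancestor of J.
Ancestors of J: {B, D, J}.
G is not among them, so fast-forward is not possible.

No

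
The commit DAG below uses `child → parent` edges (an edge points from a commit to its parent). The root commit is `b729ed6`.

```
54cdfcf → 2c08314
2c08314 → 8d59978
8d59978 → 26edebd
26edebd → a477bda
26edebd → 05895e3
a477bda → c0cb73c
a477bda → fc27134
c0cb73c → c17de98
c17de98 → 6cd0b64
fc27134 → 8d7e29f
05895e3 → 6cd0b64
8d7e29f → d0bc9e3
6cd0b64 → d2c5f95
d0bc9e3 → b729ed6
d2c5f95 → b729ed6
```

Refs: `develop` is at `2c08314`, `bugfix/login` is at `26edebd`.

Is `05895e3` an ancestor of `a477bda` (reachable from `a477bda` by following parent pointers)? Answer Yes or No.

Ancestors of a477bda: {6cd0b64, 8d7e29f, a477bda, b729ed6, c0cb73c, c17de98, d0bc9e3, d2c5f95, fc27134}.
05895e3 is not in that set, so it is not an ancestor of a477bda.

No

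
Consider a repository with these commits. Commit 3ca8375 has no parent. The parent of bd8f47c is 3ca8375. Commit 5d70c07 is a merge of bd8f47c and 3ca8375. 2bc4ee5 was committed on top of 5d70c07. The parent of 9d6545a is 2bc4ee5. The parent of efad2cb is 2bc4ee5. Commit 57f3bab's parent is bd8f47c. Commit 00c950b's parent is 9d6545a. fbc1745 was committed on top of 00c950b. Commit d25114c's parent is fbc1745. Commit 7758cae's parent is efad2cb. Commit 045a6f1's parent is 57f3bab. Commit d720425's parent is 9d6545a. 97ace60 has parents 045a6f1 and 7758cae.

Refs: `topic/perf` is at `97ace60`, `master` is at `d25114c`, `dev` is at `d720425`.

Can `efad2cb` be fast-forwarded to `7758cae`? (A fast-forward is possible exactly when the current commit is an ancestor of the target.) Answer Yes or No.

Yes

A fast-forward from efad2cb to 7758cae is possible iff efad2cb is an ancestor of 7758cae.
Ancestors of 7758cae: {2bc4ee5, 3ca8375, 5d70c07, 7758cae, bd8f47c, efad2cb}.
efad2cb is among them, so fast-forward is possible.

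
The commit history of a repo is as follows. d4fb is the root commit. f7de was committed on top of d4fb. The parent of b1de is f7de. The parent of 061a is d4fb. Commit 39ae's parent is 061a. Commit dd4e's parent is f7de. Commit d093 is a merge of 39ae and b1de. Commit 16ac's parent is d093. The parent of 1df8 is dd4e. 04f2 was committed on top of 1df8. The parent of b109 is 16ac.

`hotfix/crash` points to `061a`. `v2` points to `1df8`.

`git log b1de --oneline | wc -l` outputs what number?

Walking parent pointers from b1de: reachable set = {b1de, d4fb, f7de}.
That is 3 commits.

3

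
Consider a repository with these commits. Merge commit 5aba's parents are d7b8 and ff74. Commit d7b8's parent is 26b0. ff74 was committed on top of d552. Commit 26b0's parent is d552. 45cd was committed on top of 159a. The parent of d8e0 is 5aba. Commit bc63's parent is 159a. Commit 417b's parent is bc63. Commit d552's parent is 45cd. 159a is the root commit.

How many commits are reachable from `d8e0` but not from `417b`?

Reachable from d8e0: {159a, 26b0, 45cd, 5aba, d552, d7b8, d8e0, ff74}.
Reachable from 417b: {159a, 417b, bc63}.
In d8e0's history but not 417b's: {26b0, 45cd, 5aba, d552, d7b8, d8e0, ff74} — 7 commits.

7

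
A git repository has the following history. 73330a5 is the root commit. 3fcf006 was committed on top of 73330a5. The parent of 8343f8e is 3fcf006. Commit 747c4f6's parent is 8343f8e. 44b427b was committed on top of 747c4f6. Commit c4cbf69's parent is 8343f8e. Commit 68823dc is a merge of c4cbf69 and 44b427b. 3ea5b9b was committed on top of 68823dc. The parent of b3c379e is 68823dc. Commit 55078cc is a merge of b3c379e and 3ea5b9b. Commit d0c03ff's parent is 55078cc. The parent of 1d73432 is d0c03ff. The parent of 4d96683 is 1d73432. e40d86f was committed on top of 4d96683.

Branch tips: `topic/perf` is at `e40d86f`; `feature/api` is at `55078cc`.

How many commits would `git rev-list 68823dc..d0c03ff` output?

4

Reachable from d0c03ff: {3ea5b9b, 3fcf006, 44b427b, 55078cc, 68823dc, 73330a5, 747c4f6, 8343f8e, b3c379e, c4cbf69, d0c03ff}.
Reachable from 68823dc: {3fcf006, 44b427b, 68823dc, 73330a5, 747c4f6, 8343f8e, c4cbf69}.
In d0c03ff's history but not 68823dc's: {3ea5b9b, 55078cc, b3c379e, d0c03ff} — 4 commits.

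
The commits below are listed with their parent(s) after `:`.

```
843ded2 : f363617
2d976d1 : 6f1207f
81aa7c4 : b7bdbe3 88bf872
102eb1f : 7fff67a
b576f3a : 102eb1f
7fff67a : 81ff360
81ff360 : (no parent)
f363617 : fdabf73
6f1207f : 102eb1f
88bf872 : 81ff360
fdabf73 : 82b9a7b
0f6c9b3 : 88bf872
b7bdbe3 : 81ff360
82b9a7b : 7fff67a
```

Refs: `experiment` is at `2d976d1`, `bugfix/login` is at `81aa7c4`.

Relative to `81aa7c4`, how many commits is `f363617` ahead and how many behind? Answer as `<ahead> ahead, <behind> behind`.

4 ahead, 3 behind

Reachable from f363617: {7fff67a, 81ff360, 82b9a7b, f363617, fdabf73}.
Reachable from 81aa7c4: {81aa7c4, 81ff360, 88bf872, b7bdbe3}.
Only in f363617's history (ahead): {7fff67a, 82b9a7b, f363617, fdabf73} — 4.
Only in 81aa7c4's history (behind): {81aa7c4, 88bf872, b7bdbe3} — 3.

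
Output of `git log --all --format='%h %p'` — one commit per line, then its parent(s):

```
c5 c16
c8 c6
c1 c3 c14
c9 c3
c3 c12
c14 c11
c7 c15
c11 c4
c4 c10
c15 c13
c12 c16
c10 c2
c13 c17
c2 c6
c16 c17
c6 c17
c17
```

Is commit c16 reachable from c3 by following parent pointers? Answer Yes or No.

Yes

Ancestors of c3 (commits reachable by following parents): {c12, c16, c17, c3}.
c16 is in that set, so it is an ancestor of c3.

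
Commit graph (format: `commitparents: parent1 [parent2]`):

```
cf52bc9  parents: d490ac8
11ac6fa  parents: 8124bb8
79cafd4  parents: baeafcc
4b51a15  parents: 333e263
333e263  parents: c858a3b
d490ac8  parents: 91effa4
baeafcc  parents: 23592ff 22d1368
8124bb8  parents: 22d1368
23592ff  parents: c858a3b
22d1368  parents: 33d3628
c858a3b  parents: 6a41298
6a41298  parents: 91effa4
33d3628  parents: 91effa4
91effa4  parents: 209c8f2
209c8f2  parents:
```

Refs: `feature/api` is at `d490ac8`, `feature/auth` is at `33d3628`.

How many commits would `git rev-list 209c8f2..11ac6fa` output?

5

Reachable from 11ac6fa: {11ac6fa, 209c8f2, 22d1368, 33d3628, 8124bb8, 91effa4}.
Reachable from 209c8f2: {209c8f2}.
In 11ac6fa's history but not 209c8f2's: {11ac6fa, 22d1368, 33d3628, 8124bb8, 91effa4} — 5 commits.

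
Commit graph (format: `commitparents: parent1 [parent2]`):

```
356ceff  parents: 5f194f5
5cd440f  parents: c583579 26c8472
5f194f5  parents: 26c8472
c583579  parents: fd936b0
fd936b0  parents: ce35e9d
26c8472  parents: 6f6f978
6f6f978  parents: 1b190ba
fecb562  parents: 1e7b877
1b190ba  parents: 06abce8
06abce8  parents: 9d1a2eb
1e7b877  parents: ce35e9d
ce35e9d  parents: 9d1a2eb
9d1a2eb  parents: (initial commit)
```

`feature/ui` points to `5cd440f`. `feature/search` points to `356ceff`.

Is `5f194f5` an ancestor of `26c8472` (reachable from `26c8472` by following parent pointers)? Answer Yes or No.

Ancestors of 26c8472: {06abce8, 1b190ba, 26c8472, 6f6f978, 9d1a2eb}.
5f194f5 is not in that set, so it is not an ancestor of 26c8472.

No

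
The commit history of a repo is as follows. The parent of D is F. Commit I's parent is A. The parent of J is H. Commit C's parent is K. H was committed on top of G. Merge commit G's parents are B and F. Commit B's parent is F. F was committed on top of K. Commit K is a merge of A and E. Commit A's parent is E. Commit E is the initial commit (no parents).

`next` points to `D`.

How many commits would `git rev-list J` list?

Walking parent pointers from J: reachable set = {A, B, E, F, G, H, J, K}.
That is 8 commits.

8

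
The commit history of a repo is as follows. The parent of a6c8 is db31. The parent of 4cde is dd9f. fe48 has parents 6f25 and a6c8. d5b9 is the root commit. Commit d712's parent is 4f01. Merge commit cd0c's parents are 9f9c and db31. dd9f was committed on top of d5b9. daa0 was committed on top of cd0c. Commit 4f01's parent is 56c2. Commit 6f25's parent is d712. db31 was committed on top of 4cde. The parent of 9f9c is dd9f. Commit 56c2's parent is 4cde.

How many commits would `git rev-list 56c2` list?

Walking parent pointers from 56c2: reachable set = {4cde, 56c2, d5b9, dd9f}.
That is 4 commits.

4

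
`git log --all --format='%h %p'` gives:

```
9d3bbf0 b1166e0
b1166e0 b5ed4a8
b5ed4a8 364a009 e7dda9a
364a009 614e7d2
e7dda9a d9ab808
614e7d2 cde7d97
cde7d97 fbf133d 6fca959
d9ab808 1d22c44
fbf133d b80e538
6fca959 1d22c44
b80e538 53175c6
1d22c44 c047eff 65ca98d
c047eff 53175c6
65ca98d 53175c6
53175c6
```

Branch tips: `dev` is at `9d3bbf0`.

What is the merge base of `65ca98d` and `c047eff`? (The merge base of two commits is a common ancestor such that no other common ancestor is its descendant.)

53175c6

Ancestors of 65ca98d: {53175c6, 65ca98d}.
Ancestors of c047eff: {53175c6, c047eff}.
Common ancestors: {53175c6}.
The only common ancestor is 53175c6, so it is the merge base.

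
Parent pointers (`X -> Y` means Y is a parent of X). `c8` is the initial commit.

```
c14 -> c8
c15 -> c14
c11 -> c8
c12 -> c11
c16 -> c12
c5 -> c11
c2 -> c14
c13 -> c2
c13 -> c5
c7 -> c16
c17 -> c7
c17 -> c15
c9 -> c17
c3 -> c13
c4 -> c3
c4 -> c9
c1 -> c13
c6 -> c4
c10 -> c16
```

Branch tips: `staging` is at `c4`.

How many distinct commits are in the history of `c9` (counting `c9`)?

Walking parent pointers from c9: reachable set = {c11, c12, c14, c15, c16, c17, c7, c8, c9}.
That is 9 commits.

9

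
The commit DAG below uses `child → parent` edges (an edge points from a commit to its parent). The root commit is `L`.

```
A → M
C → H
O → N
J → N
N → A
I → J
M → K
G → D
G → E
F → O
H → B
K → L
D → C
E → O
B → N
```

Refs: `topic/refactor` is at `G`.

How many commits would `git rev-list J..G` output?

7

Reachable from G: {A, B, C, D, E, G, H, K, L, M, N, O}.
Reachable from J: {A, J, K, L, M, N}.
In G's history but not J's: {B, C, D, E, G, H, O} — 7 commits.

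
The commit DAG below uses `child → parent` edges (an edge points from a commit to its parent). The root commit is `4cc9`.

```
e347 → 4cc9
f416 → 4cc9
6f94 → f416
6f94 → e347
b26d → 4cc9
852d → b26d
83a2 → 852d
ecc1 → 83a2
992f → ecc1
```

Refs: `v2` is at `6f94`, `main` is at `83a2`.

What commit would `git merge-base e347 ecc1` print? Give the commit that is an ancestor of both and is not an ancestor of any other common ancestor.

4cc9

Ancestors of e347: {4cc9, e347}.
Ancestors of ecc1: {4cc9, 83a2, 852d, b26d, ecc1}.
Common ancestors: {4cc9}.
The only common ancestor is 4cc9, so it is the merge base.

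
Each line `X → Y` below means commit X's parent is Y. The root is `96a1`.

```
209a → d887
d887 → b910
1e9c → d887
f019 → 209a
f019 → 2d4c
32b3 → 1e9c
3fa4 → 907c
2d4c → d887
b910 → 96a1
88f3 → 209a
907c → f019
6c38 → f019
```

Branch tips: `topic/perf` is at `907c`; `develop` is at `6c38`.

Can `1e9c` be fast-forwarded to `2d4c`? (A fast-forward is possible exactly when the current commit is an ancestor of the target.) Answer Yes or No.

No

A fast-forward from 1e9c to 2d4c is possible iff 1e9c is an ancestor of 2d4c.
Ancestors of 2d4c: {2d4c, 96a1, b910, d887}.
1e9c is not among them, so fast-forward is not possible.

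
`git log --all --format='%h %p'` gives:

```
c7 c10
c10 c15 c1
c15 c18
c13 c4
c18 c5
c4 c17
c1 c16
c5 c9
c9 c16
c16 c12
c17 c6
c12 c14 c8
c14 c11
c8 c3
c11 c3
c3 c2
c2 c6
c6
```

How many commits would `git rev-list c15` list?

Walking parent pointers from c15: reachable set = {c11, c12, c14, c15, c16, c18, c2, c3, c5, c6, c8, c9}.
That is 12 commits.

12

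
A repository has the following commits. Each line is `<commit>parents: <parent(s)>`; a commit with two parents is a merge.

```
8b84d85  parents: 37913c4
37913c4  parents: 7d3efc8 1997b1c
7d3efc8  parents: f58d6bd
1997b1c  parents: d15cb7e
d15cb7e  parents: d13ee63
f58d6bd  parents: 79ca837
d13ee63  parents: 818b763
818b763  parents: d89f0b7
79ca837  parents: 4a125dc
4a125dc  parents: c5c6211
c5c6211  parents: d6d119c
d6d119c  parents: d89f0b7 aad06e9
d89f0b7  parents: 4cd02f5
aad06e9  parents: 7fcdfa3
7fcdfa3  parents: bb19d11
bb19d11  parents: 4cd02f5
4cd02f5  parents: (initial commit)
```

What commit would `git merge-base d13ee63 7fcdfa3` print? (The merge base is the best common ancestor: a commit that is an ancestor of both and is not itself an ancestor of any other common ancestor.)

4cd02f5

Ancestors of d13ee63: {4cd02f5, 818b763, d13ee63, d89f0b7}.
Ancestors of 7fcdfa3: {4cd02f5, 7fcdfa3, bb19d11}.
Common ancestors: {4cd02f5}.
The only common ancestor is 4cd02f5, so it is the merge base.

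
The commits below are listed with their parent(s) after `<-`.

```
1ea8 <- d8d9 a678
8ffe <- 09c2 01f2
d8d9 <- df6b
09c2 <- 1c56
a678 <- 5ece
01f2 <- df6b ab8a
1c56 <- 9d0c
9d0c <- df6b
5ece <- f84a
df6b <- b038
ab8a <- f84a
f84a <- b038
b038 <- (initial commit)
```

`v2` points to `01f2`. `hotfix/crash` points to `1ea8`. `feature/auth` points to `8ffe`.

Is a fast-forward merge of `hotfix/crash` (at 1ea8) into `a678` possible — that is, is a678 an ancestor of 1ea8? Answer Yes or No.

Yes

A fast-forward from a678 to 1ea8 is possible iff a678 is an ancestor of 1ea8.
Ancestors of 1ea8: {1ea8, 5ece, a678, b038, d8d9, df6b, f84a}.
a678 is among them, so fast-forward is possible.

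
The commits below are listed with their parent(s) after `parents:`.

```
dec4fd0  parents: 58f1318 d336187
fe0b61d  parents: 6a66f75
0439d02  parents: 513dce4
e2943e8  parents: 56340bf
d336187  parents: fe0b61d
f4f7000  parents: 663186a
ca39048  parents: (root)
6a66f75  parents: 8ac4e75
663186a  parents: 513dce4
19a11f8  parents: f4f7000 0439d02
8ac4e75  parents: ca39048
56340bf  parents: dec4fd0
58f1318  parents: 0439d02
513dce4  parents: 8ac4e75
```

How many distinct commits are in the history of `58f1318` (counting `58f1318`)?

5

Walking parent pointers from 58f1318: reachable set = {0439d02, 513dce4, 58f1318, 8ac4e75, ca39048}.
That is 5 commits.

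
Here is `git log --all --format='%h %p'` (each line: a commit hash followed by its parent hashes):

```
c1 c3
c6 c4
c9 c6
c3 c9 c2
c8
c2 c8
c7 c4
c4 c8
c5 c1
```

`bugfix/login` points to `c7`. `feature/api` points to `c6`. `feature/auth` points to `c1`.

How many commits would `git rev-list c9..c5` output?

Reachable from c5: {c1, c2, c3, c4, c5, c6, c8, c9}.
Reachable from c9: {c4, c6, c8, c9}.
In c5's history but not c9's: {c1, c2, c3, c5} — 4 commits.

4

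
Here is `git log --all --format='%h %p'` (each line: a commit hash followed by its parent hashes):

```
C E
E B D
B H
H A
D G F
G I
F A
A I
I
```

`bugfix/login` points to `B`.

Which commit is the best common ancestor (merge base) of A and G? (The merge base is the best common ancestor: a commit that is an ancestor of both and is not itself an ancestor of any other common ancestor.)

Ancestors of A: {A, I}.
Ancestors of G: {G, I}.
Common ancestors: {I}.
The only common ancestor is I, so it is the merge base.

I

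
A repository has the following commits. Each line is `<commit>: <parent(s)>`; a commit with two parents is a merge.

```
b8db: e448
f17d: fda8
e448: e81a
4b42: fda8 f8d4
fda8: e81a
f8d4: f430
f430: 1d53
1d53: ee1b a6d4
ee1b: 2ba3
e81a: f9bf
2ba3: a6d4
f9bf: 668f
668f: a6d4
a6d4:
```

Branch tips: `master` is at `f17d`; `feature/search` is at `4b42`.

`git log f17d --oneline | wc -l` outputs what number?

6

Walking parent pointers from f17d: reachable set = {668f, a6d4, e81a, f17d, f9bf, fda8}.
That is 6 commits.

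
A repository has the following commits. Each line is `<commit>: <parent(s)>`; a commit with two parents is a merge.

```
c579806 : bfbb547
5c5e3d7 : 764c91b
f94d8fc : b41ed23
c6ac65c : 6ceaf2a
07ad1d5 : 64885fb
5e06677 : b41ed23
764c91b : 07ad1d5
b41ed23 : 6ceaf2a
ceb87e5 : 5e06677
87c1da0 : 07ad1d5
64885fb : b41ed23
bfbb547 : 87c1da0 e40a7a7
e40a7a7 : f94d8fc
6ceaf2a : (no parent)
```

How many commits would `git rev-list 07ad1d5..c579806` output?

Reachable from c579806: {07ad1d5, 64885fb, 6ceaf2a, 87c1da0, b41ed23, bfbb547, c579806, e40a7a7, f94d8fc}.
Reachable from 07ad1d5: {07ad1d5, 64885fb, 6ceaf2a, b41ed23}.
In c579806's history but not 07ad1d5's: {87c1da0, bfbb547, c579806, e40a7a7, f94d8fc} — 5 commits.

5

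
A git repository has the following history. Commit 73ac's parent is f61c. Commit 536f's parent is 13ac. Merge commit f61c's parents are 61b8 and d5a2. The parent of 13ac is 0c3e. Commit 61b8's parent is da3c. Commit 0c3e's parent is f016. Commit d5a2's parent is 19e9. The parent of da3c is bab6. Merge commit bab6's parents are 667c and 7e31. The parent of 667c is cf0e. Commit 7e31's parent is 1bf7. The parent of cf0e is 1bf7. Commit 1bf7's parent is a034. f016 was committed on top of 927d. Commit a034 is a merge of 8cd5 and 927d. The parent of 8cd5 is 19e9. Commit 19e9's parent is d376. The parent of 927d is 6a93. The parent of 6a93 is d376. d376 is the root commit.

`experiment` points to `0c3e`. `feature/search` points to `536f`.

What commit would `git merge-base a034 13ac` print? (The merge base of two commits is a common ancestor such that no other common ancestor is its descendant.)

Ancestors of a034: {19e9, 6a93, 8cd5, 927d, a034, d376}.
Ancestors of 13ac: {0c3e, 13ac, 6a93, 927d, d376, f016}.
Common ancestors: {6a93, 927d, d376}.
Among these, 927d is not an ancestor of any other common ancestor — it is the merge base.

927d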